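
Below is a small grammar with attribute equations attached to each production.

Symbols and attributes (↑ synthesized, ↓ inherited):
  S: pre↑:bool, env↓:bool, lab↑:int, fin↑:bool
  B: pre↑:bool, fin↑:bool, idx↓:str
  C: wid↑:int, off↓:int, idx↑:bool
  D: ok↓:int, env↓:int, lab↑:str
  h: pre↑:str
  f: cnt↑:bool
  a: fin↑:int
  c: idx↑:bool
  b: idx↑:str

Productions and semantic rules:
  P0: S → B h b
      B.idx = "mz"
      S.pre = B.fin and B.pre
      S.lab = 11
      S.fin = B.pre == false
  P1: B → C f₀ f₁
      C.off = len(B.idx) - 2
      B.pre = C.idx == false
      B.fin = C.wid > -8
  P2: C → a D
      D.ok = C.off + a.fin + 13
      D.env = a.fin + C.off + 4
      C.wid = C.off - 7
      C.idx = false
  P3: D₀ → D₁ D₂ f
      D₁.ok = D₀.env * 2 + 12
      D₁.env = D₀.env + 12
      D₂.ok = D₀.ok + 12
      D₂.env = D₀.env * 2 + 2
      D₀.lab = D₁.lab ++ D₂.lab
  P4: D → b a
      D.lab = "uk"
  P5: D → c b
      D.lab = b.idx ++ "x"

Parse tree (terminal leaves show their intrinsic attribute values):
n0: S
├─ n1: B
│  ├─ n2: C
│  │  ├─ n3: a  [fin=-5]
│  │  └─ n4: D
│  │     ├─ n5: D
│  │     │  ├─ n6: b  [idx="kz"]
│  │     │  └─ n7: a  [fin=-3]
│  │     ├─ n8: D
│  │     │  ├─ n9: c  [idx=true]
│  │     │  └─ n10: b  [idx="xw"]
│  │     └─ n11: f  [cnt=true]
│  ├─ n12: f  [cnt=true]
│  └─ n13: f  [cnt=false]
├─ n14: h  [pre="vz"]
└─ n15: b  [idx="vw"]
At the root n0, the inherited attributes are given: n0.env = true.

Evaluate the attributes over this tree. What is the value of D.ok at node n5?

10

1. n0.env = true  [given at root]
2. n1.idx = "mz"  ["mz"]
3. n2.off = 0  [len(B.idx) - 2]
4. n3.fin = -5  [terminal]
5. n4.ok = 8  [C.off + a.fin + 13]
6. n4.env = -1  [a.fin + C.off + 4]
7. n5.ok = 10  [D₀.env * 2 + 12]
8. n5.env = 11  [D₀.env + 12]
9. n6.idx = "kz"  [terminal]
10. n7.fin = -3  [terminal]
11. n5.lab = "uk"  ["uk"]
12. n8.ok = 20  [D₀.ok + 12]
13. n8.env = 0  [D₀.env * 2 + 2]
14. n9.idx = true  [terminal]
15. n10.idx = "xw"  [terminal]
16. n8.lab = "xwx"  [b.idx ++ "x"]
17. n11.cnt = true  [terminal]
18. n4.lab = "ukxwx"  [D₁.lab ++ D₂.lab]
19. n2.wid = -7  [C.off - 7]
20. n2.idx = false  [false]
21. n12.cnt = true  [terminal]
22. n13.cnt = false  [terminal]
23. n1.pre = true  [C.idx == false]
24. n1.fin = true  [C.wid > -8]
25. n14.pre = "vz"  [terminal]
26. n15.idx = "vw"  [terminal]
27. n0.pre = true  [B.fin and B.pre]
28. n0.lab = 11  [11]
29. n0.fin = false  [B.pre == false]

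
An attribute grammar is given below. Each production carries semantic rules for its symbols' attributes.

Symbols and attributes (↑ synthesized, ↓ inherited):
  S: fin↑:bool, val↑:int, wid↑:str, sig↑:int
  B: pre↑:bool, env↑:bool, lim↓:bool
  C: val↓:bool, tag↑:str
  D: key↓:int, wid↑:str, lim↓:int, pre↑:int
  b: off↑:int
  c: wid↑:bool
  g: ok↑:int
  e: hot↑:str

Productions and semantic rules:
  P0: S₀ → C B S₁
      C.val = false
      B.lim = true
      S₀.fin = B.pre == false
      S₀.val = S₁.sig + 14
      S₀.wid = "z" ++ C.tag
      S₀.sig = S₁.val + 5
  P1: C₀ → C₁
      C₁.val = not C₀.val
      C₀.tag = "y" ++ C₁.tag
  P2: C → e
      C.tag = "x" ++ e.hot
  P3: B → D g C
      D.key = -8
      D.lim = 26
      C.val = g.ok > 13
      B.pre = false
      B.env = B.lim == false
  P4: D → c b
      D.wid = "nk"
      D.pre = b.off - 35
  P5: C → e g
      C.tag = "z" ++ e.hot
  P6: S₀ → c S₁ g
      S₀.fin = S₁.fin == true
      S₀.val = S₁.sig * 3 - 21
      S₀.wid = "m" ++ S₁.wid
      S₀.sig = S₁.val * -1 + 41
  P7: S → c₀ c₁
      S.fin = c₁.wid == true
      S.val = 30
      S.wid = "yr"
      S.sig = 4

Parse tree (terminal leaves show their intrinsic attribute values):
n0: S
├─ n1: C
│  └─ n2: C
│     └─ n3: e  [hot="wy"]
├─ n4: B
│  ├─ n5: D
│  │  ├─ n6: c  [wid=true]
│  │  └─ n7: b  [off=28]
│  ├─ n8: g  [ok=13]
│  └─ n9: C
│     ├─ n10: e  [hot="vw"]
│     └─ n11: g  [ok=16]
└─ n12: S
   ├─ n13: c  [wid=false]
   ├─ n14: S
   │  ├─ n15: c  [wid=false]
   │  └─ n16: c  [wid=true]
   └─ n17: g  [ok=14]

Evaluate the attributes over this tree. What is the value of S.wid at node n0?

"zyxwy"

1. n1.val = false  [false]
2. n2.val = true  [not C₀.val]
3. n3.hot = "wy"  [terminal]
4. n2.tag = "xwy"  ["x" ++ e.hot]
5. n1.tag = "yxwy"  ["y" ++ C₁.tag]
6. n4.lim = true  [true]
7. n5.key = -8  [-8]
8. n5.lim = 26  [26]
9. n6.wid = true  [terminal]
10. n7.off = 28  [terminal]
11. n5.wid = "nk"  ["nk"]
12. n5.pre = -7  [b.off - 35]
13. n8.ok = 13  [terminal]
14. n9.val = false  [g.ok > 13]
15. n10.hot = "vw"  [terminal]
16. n11.ok = 16  [terminal]
17. n9.tag = "zvw"  ["z" ++ e.hot]
18. n4.pre = false  [false]
19. n4.env = false  [B.lim == false]
20. n13.wid = false  [terminal]
21. n15.wid = false  [terminal]
22. n16.wid = true  [terminal]
23. n14.fin = true  [c₁.wid == true]
24. n14.val = 30  [30]
25. n14.wid = "yr"  ["yr"]
26. n14.sig = 4  [4]
27. n17.ok = 14  [terminal]
28. n12.fin = true  [S₁.fin == true]
29. n12.val = -9  [S₁.sig * 3 - 21]
30. n12.wid = "myr"  ["m" ++ S₁.wid]
31. n12.sig = 11  [S₁.val * -1 + 41]
32. n0.fin = true  [B.pre == false]
33. n0.val = 25  [S₁.sig + 14]
34. n0.wid = "zyxwy"  ["z" ++ C.tag]
35. n0.sig = -4  [S₁.val + 5]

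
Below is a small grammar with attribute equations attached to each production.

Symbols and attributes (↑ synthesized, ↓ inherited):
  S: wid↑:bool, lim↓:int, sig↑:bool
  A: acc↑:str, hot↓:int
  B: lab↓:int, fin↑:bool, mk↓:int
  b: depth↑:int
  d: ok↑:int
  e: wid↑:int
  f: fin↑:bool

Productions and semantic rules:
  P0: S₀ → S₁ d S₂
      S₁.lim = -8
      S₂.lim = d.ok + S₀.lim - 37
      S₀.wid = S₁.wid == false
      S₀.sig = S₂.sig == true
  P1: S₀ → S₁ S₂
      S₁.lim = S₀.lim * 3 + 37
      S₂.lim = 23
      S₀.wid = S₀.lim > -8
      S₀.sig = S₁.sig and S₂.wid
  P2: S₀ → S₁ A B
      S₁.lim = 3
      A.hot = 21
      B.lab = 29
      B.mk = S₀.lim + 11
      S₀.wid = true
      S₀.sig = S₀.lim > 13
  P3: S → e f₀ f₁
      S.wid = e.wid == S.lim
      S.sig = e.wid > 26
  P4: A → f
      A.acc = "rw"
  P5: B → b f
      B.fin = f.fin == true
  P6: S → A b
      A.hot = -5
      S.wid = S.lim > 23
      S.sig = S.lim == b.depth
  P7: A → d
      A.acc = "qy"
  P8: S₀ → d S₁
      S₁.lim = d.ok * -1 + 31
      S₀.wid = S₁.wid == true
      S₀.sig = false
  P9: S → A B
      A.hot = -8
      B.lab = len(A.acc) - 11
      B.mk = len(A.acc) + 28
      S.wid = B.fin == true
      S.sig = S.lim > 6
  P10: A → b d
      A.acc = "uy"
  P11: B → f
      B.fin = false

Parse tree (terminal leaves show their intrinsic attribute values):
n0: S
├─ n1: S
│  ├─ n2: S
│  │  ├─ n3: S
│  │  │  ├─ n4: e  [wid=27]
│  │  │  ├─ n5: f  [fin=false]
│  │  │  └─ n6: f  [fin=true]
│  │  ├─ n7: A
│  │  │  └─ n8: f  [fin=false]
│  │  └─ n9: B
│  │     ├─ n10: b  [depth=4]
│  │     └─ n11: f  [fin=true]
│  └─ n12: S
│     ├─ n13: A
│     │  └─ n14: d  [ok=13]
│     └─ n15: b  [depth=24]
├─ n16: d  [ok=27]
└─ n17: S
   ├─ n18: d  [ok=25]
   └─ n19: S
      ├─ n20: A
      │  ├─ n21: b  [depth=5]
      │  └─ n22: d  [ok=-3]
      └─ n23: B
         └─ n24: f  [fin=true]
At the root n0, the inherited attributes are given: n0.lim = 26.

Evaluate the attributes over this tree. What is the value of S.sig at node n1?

false

1. n0.lim = 26  [given at root]
2. n1.lim = -8  [-8]
3. n2.lim = 13  [S₀.lim * 3 + 37]
4. n3.lim = 3  [3]
5. n4.wid = 27  [terminal]
6. n5.fin = false  [terminal]
7. n6.fin = true  [terminal]
8. n3.wid = false  [e.wid == S.lim]
9. n3.sig = true  [e.wid > 26]
10. n7.hot = 21  [21]
11. n8.fin = false  [terminal]
12. n7.acc = "rw"  ["rw"]
13. n9.lab = 29  [29]
14. n9.mk = 24  [S₀.lim + 11]
15. n10.depth = 4  [terminal]
16. n11.fin = true  [terminal]
17. n9.fin = true  [f.fin == true]
18. n2.wid = true  [true]
19. n2.sig = false  [S₀.lim > 13]
20. n12.lim = 23  [23]
21. n13.hot = -5  [-5]
22. n14.ok = 13  [terminal]
23. n13.acc = "qy"  ["qy"]
24. n15.depth = 24  [terminal]
25. n12.wid = false  [S.lim > 23]
26. n12.sig = false  [S.lim == b.depth]
27. n1.wid = false  [S₀.lim > -8]
28. n1.sig = false  [S₁.sig and S₂.wid]
29. n16.ok = 27  [terminal]
30. n17.lim = 16  [d.ok + S₀.lim - 37]
31. n18.ok = 25  [terminal]
32. n19.lim = 6  [d.ok * -1 + 31]
33. n20.hot = -8  [-8]
34. n21.depth = 5  [terminal]
35. n22.ok = -3  [terminal]
36. n20.acc = "uy"  ["uy"]
37. n23.lab = -9  [len(A.acc) - 11]
38. n23.mk = 30  [len(A.acc) + 28]
39. n24.fin = true  [terminal]
40. n23.fin = false  [false]
41. n19.wid = false  [B.fin == true]
42. n19.sig = false  [S.lim > 6]
43. n17.wid = false  [S₁.wid == true]
44. n17.sig = false  [false]
45. n0.wid = true  [S₁.wid == false]
46. n0.sig = false  [S₂.sig == true]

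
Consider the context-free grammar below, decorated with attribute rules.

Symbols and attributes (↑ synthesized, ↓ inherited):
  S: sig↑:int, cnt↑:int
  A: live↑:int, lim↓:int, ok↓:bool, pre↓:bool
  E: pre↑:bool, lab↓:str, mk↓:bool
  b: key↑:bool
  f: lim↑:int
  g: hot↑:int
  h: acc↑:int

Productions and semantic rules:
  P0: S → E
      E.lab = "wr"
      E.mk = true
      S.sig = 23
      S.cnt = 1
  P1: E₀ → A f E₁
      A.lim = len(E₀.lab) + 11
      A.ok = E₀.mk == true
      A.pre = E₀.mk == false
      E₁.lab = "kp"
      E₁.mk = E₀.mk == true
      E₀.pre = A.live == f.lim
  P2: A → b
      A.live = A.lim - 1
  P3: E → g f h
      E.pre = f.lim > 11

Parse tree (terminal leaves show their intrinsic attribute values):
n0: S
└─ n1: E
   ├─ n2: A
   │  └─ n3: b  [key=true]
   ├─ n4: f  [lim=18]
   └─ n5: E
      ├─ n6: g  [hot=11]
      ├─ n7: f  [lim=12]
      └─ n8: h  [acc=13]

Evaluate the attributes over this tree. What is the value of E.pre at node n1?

false

1. n1.lab = "wr"  ["wr"]
2. n1.mk = true  [true]
3. n2.lim = 13  [len(E₀.lab) + 11]
4. n2.ok = true  [E₀.mk == true]
5. n2.pre = false  [E₀.mk == false]
6. n3.key = true  [terminal]
7. n2.live = 12  [A.lim - 1]
8. n4.lim = 18  [terminal]
9. n5.lab = "kp"  ["kp"]
10. n5.mk = true  [E₀.mk == true]
11. n6.hot = 11  [terminal]
12. n7.lim = 12  [terminal]
13. n8.acc = 13  [terminal]
14. n5.pre = true  [f.lim > 11]
15. n1.pre = false  [A.live == f.lim]
16. n0.sig = 23  [23]
17. n0.cnt = 1  [1]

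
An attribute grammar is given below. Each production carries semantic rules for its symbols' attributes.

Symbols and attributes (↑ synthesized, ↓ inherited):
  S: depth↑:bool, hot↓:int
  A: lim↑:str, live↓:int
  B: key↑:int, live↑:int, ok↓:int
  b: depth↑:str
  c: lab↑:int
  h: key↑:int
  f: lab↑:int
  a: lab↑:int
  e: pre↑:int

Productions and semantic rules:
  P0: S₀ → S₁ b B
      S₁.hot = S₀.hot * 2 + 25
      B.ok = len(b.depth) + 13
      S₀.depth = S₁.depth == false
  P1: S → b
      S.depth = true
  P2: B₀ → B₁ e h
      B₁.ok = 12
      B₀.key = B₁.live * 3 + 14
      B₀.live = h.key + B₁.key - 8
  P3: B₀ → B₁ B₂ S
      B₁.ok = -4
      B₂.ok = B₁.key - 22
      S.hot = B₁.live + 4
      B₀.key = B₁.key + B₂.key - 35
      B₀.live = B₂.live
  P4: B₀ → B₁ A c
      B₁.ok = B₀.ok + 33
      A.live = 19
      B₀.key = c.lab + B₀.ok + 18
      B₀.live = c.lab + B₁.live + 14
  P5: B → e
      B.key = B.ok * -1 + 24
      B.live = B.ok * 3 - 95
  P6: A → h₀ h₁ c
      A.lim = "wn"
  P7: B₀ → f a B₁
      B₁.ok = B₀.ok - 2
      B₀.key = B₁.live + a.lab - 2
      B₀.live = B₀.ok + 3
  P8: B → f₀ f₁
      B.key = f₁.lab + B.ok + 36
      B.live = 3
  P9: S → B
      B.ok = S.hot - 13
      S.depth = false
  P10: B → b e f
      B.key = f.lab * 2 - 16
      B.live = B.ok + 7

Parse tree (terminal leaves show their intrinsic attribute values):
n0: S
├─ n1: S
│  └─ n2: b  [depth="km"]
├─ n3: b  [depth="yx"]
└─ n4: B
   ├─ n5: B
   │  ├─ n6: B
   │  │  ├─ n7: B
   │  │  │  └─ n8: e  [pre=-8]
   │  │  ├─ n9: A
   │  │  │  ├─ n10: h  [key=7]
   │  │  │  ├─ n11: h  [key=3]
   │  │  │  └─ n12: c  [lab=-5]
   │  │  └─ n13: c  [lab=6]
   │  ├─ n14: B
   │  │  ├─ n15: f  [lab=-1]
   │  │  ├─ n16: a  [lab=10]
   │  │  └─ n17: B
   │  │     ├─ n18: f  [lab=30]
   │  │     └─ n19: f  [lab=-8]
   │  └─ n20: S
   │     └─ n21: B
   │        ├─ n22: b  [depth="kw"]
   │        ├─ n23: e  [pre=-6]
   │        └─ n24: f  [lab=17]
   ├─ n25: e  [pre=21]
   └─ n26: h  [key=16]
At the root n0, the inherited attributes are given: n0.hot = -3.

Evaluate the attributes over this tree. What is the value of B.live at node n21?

10

1. n0.hot = -3  [given at root]
2. n1.hot = 19  [S₀.hot * 2 + 25]
3. n2.depth = "km"  [terminal]
4. n1.depth = true  [true]
5. n3.depth = "yx"  [terminal]
6. n4.ok = 15  [len(b.depth) + 13]
7. n5.ok = 12  [12]
8. n6.ok = -4  [-4]
9. n7.ok = 29  [B₀.ok + 33]
10. n8.pre = -8  [terminal]
11. n7.key = -5  [B.ok * -1 + 24]
12. n7.live = -8  [B.ok * 3 - 95]
13. n9.live = 19  [19]
14. n10.key = 7  [terminal]
15. n11.key = 3  [terminal]
16. n12.lab = -5  [terminal]
17. n9.lim = "wn"  ["wn"]
18. n13.lab = 6  [terminal]
19. n6.key = 20  [c.lab + B₀.ok + 18]
20. n6.live = 12  [c.lab + B₁.live + 14]
21. n14.ok = -2  [B₁.key - 22]
22. n15.lab = -1  [terminal]
23. n16.lab = 10  [terminal]
24. n17.ok = -4  [B₀.ok - 2]
25. n18.lab = 30  [terminal]
26. n19.lab = -8  [terminal]
27. n17.key = 24  [f₁.lab + B.ok + 36]
28. n17.live = 3  [3]
29. n14.key = 11  [B₁.live + a.lab - 2]
30. n14.live = 1  [B₀.ok + 3]
31. n20.hot = 16  [B₁.live + 4]
32. n21.ok = 3  [S.hot - 13]
33. n22.depth = "kw"  [terminal]
34. n23.pre = -6  [terminal]
35. n24.lab = 17  [terminal]
36. n21.key = 18  [f.lab * 2 - 16]
37. n21.live = 10  [B.ok + 7]
38. n20.depth = false  [false]
39. n5.key = -4  [B₁.key + B₂.key - 35]
40. n5.live = 1  [B₂.live]
41. n25.pre = 21  [terminal]
42. n26.key = 16  [terminal]
43. n4.key = 17  [B₁.live * 3 + 14]
44. n4.live = 4  [h.key + B₁.key - 8]
45. n0.depth = false  [S₁.depth == false]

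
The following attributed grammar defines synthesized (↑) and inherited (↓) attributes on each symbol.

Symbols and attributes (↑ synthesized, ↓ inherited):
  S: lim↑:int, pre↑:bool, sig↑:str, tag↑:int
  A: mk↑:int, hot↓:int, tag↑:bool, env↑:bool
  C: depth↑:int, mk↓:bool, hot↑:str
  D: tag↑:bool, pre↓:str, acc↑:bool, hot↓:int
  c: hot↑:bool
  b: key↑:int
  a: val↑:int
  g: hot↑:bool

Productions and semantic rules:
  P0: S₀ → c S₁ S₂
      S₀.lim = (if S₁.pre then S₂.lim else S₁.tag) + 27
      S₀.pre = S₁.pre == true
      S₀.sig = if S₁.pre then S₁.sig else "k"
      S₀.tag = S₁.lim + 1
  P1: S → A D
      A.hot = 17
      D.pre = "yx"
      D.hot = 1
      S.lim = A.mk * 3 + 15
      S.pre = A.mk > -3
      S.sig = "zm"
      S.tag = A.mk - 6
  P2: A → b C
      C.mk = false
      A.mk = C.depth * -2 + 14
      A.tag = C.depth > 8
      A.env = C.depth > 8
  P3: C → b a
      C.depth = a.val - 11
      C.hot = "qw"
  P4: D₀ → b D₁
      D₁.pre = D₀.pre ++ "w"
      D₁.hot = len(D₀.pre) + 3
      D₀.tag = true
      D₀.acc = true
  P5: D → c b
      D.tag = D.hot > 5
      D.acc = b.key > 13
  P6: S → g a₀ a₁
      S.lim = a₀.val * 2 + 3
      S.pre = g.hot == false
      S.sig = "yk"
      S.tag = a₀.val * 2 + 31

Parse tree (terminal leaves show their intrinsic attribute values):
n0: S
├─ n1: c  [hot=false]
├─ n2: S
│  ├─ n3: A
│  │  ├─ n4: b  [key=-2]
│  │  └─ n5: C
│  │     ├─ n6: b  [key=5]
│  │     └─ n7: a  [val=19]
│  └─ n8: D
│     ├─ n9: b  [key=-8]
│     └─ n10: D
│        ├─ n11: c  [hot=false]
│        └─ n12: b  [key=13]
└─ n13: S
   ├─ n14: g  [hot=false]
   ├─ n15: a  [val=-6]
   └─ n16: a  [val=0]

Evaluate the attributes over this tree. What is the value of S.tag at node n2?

-8

1. n1.hot = false  [terminal]
2. n3.hot = 17  [17]
3. n4.key = -2  [terminal]
4. n5.mk = false  [false]
5. n6.key = 5  [terminal]
6. n7.val = 19  [terminal]
7. n5.depth = 8  [a.val - 11]
8. n5.hot = "qw"  ["qw"]
9. n3.mk = -2  [C.depth * -2 + 14]
10. n3.tag = false  [C.depth > 8]
11. n3.env = false  [C.depth > 8]
12. n8.pre = "yx"  ["yx"]
13. n8.hot = 1  [1]
14. n9.key = -8  [terminal]
15. n10.pre = "yxw"  [D₀.pre ++ "w"]
16. n10.hot = 5  [len(D₀.pre) + 3]
17. n11.hot = false  [terminal]
18. n12.key = 13  [terminal]
19. n10.tag = false  [D.hot > 5]
20. n10.acc = false  [b.key > 13]
21. n8.tag = true  [true]
22. n8.acc = true  [true]
23. n2.lim = 9  [A.mk * 3 + 15]
24. n2.pre = true  [A.mk > -3]
25. n2.sig = "zm"  ["zm"]
26. n2.tag = -8  [A.mk - 6]
27. n14.hot = false  [terminal]
28. n15.val = -6  [terminal]
29. n16.val = 0  [terminal]
30. n13.lim = -9  [a₀.val * 2 + 3]
31. n13.pre = true  [g.hot == false]
32. n13.sig = "yk"  ["yk"]
33. n13.tag = 19  [a₀.val * 2 + 31]
34. n0.lim = 18  [(if S₁.pre then S₂.lim else S₁.tag) + 27]
35. n0.pre = true  [S₁.pre == true]
36. n0.sig = "zm"  [if S₁.pre then S₁.sig else "k"]
37. n0.tag = 10  [S₁.lim + 1]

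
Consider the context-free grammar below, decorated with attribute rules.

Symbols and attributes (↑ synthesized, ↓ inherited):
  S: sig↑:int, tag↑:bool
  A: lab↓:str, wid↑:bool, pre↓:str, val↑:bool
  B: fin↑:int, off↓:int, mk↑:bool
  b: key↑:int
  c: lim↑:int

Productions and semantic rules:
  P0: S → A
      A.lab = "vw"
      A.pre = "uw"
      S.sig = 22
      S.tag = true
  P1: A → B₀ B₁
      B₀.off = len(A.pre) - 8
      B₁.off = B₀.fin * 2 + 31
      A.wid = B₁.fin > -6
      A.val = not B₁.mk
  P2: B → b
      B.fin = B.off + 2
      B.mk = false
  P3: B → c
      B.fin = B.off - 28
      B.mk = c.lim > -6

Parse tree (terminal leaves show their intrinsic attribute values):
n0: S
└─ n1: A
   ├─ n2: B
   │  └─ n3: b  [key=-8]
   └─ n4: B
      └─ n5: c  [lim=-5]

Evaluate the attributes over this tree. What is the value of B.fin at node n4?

1. n1.lab = "vw"  ["vw"]
2. n1.pre = "uw"  ["uw"]
3. n2.off = -6  [len(A.pre) - 8]
4. n3.key = -8  [terminal]
5. n2.fin = -4  [B.off + 2]
6. n2.mk = false  [false]
7. n4.off = 23  [B₀.fin * 2 + 31]
8. n5.lim = -5  [terminal]
9. n4.fin = -5  [B.off - 28]
10. n4.mk = true  [c.lim > -6]
11. n1.wid = true  [B₁.fin > -6]
12. n1.val = false  [not B₁.mk]
13. n0.sig = 22  [22]
14. n0.tag = true  [true]

-5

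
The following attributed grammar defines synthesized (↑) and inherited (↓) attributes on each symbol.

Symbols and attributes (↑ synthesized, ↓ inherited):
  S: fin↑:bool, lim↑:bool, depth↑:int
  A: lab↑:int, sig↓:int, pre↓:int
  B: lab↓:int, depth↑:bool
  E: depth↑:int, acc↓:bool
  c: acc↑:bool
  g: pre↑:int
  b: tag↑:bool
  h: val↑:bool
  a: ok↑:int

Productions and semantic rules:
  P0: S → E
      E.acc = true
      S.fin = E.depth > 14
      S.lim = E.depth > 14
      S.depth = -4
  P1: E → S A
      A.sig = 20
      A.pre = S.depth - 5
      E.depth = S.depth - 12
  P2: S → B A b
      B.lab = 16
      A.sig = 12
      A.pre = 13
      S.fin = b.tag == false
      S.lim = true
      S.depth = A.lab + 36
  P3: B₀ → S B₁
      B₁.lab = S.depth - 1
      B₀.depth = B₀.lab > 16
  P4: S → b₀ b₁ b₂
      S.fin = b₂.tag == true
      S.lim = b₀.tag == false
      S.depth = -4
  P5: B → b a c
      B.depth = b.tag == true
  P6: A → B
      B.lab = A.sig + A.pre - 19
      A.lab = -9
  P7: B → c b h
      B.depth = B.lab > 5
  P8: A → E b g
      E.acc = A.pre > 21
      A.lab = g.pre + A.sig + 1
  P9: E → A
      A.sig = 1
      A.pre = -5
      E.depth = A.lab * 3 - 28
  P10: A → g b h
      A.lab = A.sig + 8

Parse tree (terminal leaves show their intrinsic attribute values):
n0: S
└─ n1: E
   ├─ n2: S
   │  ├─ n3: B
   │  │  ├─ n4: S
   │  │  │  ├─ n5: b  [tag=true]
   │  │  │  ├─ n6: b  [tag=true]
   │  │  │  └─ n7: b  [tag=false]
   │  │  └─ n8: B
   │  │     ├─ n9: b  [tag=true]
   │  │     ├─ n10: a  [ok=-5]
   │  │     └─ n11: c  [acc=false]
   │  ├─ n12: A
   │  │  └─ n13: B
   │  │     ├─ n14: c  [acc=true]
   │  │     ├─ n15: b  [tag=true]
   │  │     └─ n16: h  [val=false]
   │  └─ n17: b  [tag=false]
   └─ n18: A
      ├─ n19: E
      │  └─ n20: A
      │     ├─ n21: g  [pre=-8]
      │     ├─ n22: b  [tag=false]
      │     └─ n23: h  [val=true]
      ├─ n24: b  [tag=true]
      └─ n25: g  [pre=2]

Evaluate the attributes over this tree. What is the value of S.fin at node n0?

true

1. n1.acc = true  [true]
2. n3.lab = 16  [16]
3. n5.tag = true  [terminal]
4. n6.tag = true  [terminal]
5. n7.tag = false  [terminal]
6. n4.fin = false  [b₂.tag == true]
7. n4.lim = false  [b₀.tag == false]
8. n4.depth = -4  [-4]
9. n8.lab = -5  [S.depth - 1]
10. n9.tag = true  [terminal]
11. n10.ok = -5  [terminal]
12. n11.acc = false  [terminal]
13. n8.depth = true  [b.tag == true]
14. n3.depth = false  [B₀.lab > 16]
15. n12.sig = 12  [12]
16. n12.pre = 13  [13]
17. n13.lab = 6  [A.sig + A.pre - 19]
18. n14.acc = true  [terminal]
19. n15.tag = true  [terminal]
20. n16.val = false  [terminal]
21. n13.depth = true  [B.lab > 5]
22. n12.lab = -9  [-9]
23. n17.tag = false  [terminal]
24. n2.fin = true  [b.tag == false]
25. n2.lim = true  [true]
26. n2.depth = 27  [A.lab + 36]
27. n18.sig = 20  [20]
28. n18.pre = 22  [S.depth - 5]
29. n19.acc = true  [A.pre > 21]
30. n20.sig = 1  [1]
31. n20.pre = -5  [-5]
32. n21.pre = -8  [terminal]
33. n22.tag = false  [terminal]
34. n23.val = true  [terminal]
35. n20.lab = 9  [A.sig + 8]
36. n19.depth = -1  [A.lab * 3 - 28]
37. n24.tag = true  [terminal]
38. n25.pre = 2  [terminal]
39. n18.lab = 23  [g.pre + A.sig + 1]
40. n1.depth = 15  [S.depth - 12]
41. n0.fin = true  [E.depth > 14]
42. n0.lim = true  [E.depth > 14]
43. n0.depth = -4  [-4]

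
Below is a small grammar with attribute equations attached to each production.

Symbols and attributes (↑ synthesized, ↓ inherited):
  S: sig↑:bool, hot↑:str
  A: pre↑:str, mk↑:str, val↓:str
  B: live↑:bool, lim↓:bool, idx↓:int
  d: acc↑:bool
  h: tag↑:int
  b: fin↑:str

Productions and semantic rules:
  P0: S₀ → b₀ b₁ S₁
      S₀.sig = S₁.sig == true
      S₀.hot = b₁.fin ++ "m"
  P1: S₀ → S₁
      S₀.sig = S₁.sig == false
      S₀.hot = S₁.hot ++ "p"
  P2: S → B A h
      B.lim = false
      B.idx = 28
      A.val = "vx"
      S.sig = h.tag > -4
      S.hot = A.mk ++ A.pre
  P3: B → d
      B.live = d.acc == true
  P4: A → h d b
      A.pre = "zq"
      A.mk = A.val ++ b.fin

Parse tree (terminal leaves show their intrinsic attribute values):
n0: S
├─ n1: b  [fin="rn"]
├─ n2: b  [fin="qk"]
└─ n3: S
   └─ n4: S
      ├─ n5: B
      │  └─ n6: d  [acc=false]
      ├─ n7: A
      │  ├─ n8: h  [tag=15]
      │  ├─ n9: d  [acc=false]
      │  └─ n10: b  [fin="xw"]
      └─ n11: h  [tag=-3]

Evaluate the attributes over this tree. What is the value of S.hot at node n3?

"vxxwzqp"

1. n1.fin = "rn"  [terminal]
2. n2.fin = "qk"  [terminal]
3. n5.lim = false  [false]
4. n5.idx = 28  [28]
5. n6.acc = false  [terminal]
6. n5.live = false  [d.acc == true]
7. n7.val = "vx"  ["vx"]
8. n8.tag = 15  [terminal]
9. n9.acc = false  [terminal]
10. n10.fin = "xw"  [terminal]
11. n7.pre = "zq"  ["zq"]
12. n7.mk = "vxxw"  [A.val ++ b.fin]
13. n11.tag = -3  [terminal]
14. n4.sig = true  [h.tag > -4]
15. n4.hot = "vxxwzq"  [A.mk ++ A.pre]
16. n3.sig = false  [S₁.sig == false]
17. n3.hot = "vxxwzqp"  [S₁.hot ++ "p"]
18. n0.sig = false  [S₁.sig == true]
19. n0.hot = "qkm"  [b₁.fin ++ "m"]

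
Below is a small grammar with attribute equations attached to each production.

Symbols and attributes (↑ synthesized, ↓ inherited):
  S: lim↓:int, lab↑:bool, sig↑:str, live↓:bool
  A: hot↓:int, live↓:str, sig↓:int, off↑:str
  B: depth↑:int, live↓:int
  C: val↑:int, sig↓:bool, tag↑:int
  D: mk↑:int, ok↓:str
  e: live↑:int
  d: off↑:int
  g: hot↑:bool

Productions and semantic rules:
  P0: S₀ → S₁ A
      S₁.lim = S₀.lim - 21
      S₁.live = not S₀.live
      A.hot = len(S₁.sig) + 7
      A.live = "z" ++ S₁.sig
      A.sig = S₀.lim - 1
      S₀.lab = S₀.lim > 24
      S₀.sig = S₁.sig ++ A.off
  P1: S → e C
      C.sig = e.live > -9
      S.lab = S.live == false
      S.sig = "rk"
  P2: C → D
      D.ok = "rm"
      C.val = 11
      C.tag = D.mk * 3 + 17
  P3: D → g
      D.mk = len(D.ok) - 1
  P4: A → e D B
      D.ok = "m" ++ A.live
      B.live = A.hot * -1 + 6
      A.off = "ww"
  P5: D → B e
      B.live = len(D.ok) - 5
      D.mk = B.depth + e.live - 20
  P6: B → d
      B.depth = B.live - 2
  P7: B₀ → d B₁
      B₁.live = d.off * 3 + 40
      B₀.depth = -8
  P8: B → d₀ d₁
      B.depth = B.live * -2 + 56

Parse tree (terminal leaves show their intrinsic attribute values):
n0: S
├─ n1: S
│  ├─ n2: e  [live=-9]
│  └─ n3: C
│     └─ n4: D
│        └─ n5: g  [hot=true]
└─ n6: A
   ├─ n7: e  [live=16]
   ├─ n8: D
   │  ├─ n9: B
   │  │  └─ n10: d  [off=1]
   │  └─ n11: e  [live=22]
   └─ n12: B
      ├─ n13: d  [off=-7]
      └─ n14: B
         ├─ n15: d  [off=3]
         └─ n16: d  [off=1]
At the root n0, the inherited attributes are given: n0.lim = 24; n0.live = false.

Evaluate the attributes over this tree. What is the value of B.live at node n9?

-1

1. n0.lim = 24  [given at root]
2. n0.live = false  [given at root]
3. n1.lim = 3  [S₀.lim - 21]
4. n1.live = true  [not S₀.live]
5. n2.live = -9  [terminal]
6. n3.sig = false  [e.live > -9]
7. n4.ok = "rm"  ["rm"]
8. n5.hot = true  [terminal]
9. n4.mk = 1  [len(D.ok) - 1]
10. n3.val = 11  [11]
11. n3.tag = 20  [D.mk * 3 + 17]
12. n1.lab = false  [S.live == false]
13. n1.sig = "rk"  ["rk"]
14. n6.hot = 9  [len(S₁.sig) + 7]
15. n6.live = "zrk"  ["z" ++ S₁.sig]
16. n6.sig = 23  [S₀.lim - 1]
17. n7.live = 16  [terminal]
18. n8.ok = "mzrk"  ["m" ++ A.live]
19. n9.live = -1  [len(D.ok) - 5]
20. n10.off = 1  [terminal]
21. n9.depth = -3  [B.live - 2]
22. n11.live = 22  [terminal]
23. n8.mk = -1  [B.depth + e.live - 20]
24. n12.live = -3  [A.hot * -1 + 6]
25. n13.off = -7  [terminal]
26. n14.live = 19  [d.off * 3 + 40]
27. n15.off = 3  [terminal]
28. n16.off = 1  [terminal]
29. n14.depth = 18  [B.live * -2 + 56]
30. n12.depth = -8  [-8]
31. n6.off = "ww"  ["ww"]
32. n0.lab = false  [S₀.lim > 24]
33. n0.sig = "rkww"  [S₁.sig ++ A.off]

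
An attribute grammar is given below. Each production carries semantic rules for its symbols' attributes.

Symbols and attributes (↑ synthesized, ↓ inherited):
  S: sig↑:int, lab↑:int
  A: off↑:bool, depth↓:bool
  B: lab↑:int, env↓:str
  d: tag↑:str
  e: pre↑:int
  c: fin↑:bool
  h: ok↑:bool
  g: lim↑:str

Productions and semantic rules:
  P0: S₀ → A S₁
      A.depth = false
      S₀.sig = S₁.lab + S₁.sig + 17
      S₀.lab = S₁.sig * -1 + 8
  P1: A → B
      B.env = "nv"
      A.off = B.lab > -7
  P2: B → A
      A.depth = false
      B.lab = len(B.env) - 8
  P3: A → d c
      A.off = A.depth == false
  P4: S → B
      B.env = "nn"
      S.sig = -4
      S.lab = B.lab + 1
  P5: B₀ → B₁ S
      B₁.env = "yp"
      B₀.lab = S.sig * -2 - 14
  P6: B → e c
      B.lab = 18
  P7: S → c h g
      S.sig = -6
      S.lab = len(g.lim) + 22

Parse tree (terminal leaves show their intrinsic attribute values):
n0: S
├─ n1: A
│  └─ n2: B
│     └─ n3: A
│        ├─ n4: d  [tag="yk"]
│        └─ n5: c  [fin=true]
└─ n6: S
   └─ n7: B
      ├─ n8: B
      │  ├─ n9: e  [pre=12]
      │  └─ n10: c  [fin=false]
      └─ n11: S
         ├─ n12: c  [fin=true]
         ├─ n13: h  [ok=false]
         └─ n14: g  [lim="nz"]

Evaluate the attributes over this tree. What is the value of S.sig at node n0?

1. n1.depth = false  [false]
2. n2.env = "nv"  ["nv"]
3. n3.depth = false  [false]
4. n4.tag = "yk"  [terminal]
5. n5.fin = true  [terminal]
6. n3.off = true  [A.depth == false]
7. n2.lab = -6  [len(B.env) - 8]
8. n1.off = true  [B.lab > -7]
9. n7.env = "nn"  ["nn"]
10. n8.env = "yp"  ["yp"]
11. n9.pre = 12  [terminal]
12. n10.fin = false  [terminal]
13. n8.lab = 18  [18]
14. n12.fin = true  [terminal]
15. n13.ok = false  [terminal]
16. n14.lim = "nz"  [terminal]
17. n11.sig = -6  [-6]
18. n11.lab = 24  [len(g.lim) + 22]
19. n7.lab = -2  [S.sig * -2 - 14]
20. n6.sig = -4  [-4]
21. n6.lab = -1  [B.lab + 1]
22. n0.sig = 12  [S₁.lab + S₁.sig + 17]
23. n0.lab = 12  [S₁.sig * -1 + 8]

12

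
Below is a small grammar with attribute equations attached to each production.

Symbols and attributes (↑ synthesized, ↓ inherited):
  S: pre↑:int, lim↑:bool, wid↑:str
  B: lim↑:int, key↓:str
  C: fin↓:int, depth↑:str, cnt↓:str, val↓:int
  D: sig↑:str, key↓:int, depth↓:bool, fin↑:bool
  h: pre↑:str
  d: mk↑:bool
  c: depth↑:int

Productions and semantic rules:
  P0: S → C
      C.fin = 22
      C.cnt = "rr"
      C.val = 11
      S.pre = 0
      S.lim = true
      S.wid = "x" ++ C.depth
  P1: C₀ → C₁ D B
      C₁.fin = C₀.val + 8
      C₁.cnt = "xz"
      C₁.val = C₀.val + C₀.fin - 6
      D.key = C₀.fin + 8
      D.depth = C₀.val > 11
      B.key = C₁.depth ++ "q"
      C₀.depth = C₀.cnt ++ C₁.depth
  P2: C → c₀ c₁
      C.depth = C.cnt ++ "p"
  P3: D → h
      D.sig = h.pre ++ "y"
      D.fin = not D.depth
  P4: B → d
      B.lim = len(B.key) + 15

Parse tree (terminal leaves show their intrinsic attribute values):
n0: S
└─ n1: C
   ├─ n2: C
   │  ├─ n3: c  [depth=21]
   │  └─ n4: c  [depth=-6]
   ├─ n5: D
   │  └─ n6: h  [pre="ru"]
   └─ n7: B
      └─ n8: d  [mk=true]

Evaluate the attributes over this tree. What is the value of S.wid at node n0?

1. n1.fin = 22  [22]
2. n1.cnt = "rr"  ["rr"]
3. n1.val = 11  [11]
4. n2.fin = 19  [C₀.val + 8]
5. n2.cnt = "xz"  ["xz"]
6. n2.val = 27  [C₀.val + C₀.fin - 6]
7. n3.depth = 21  [terminal]
8. n4.depth = -6  [terminal]
9. n2.depth = "xzp"  [C.cnt ++ "p"]
10. n5.key = 30  [C₀.fin + 8]
11. n5.depth = false  [C₀.val > 11]
12. n6.pre = "ru"  [terminal]
13. n5.sig = "ruy"  [h.pre ++ "y"]
14. n5.fin = true  [not D.depth]
15. n7.key = "xzpq"  [C₁.depth ++ "q"]
16. n8.mk = true  [terminal]
17. n7.lim = 19  [len(B.key) + 15]
18. n1.depth = "rrxzp"  [C₀.cnt ++ C₁.depth]
19. n0.pre = 0  [0]
20. n0.lim = true  [true]
21. n0.wid = "xrrxzp"  ["x" ++ C.depth]

"xrrxzp"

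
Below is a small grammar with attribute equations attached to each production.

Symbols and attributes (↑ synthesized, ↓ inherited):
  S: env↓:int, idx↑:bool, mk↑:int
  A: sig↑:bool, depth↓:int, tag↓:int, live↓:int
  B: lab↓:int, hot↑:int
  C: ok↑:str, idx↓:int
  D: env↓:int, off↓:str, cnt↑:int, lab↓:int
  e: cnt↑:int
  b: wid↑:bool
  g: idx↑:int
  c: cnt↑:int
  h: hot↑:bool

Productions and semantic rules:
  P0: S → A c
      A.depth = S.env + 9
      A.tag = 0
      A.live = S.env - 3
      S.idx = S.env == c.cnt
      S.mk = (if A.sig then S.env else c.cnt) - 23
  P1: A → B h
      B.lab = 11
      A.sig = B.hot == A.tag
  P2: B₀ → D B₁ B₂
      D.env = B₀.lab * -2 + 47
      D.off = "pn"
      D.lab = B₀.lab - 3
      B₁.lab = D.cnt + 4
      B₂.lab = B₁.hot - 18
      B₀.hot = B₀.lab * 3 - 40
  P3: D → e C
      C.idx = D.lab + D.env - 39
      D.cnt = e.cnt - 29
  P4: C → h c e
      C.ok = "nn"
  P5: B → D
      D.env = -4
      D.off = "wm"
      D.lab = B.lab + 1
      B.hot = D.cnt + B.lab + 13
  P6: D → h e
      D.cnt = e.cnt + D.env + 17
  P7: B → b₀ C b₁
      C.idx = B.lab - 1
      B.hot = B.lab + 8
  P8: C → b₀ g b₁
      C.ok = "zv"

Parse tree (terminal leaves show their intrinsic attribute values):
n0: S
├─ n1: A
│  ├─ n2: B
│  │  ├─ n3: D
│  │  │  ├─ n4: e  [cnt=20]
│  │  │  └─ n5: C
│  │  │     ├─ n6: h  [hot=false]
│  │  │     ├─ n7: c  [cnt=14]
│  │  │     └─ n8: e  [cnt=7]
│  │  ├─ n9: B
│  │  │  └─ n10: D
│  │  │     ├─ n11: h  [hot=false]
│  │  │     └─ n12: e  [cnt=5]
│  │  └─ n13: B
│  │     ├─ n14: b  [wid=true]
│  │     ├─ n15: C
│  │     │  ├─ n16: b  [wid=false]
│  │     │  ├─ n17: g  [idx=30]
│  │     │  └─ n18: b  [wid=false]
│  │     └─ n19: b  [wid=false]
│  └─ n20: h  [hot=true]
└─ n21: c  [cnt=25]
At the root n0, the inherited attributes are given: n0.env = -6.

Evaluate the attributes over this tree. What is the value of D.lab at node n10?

-4

1. n0.env = -6  [given at root]
2. n1.depth = 3  [S.env + 9]
3. n1.tag = 0  [0]
4. n1.live = -9  [S.env - 3]
5. n2.lab = 11  [11]
6. n3.env = 25  [B₀.lab * -2 + 47]
7. n3.off = "pn"  ["pn"]
8. n3.lab = 8  [B₀.lab - 3]
9. n4.cnt = 20  [terminal]
10. n5.idx = -6  [D.lab + D.env - 39]
11. n6.hot = false  [terminal]
12. n7.cnt = 14  [terminal]
13. n8.cnt = 7  [terminal]
14. n5.ok = "nn"  ["nn"]
15. n3.cnt = -9  [e.cnt - 29]
16. n9.lab = -5  [D.cnt + 4]
17. n10.env = -4  [-4]
18. n10.off = "wm"  ["wm"]
19. n10.lab = -4  [B.lab + 1]
20. n11.hot = false  [terminal]
21. n12.cnt = 5  [terminal]
22. n10.cnt = 18  [e.cnt + D.env + 17]
23. n9.hot = 26  [D.cnt + B.lab + 13]
24. n13.lab = 8  [B₁.hot - 18]
25. n14.wid = true  [terminal]
26. n15.idx = 7  [B.lab - 1]
27. n16.wid = false  [terminal]
28. n17.idx = 30  [terminal]
29. n18.wid = false  [terminal]
30. n15.ok = "zv"  ["zv"]
31. n19.wid = false  [terminal]
32. n13.hot = 16  [B.lab + 8]
33. n2.hot = -7  [B₀.lab * 3 - 40]
34. n20.hot = true  [terminal]
35. n1.sig = false  [B.hot == A.tag]
36. n21.cnt = 25  [terminal]
37. n0.idx = false  [S.env == c.cnt]
38. n0.mk = 2  [(if A.sig then S.env else c.cnt) - 23]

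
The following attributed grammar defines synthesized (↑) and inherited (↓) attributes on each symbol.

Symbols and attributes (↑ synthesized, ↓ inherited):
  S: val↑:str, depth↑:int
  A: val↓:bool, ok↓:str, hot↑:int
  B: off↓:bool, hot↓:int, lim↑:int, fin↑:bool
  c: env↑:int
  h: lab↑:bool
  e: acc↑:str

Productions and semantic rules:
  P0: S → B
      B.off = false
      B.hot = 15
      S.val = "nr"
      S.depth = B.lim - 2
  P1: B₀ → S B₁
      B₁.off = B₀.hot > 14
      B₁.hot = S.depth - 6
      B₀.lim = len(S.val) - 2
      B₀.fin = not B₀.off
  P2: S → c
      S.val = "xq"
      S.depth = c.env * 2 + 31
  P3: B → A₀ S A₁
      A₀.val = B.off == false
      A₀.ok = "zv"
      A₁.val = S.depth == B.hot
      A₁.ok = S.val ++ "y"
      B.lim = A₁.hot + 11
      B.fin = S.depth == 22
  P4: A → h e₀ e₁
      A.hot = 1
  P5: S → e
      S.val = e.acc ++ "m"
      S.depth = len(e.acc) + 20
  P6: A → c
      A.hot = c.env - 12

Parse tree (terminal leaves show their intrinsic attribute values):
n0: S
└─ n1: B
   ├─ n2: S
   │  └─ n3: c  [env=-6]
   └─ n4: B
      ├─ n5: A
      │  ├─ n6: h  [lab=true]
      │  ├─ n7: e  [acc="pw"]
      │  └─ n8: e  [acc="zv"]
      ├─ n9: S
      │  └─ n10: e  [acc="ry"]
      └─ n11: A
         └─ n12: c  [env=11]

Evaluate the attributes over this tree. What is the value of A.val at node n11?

1. n1.off = false  [false]
2. n1.hot = 15  [15]
3. n3.env = -6  [terminal]
4. n2.val = "xq"  ["xq"]
5. n2.depth = 19  [c.env * 2 + 31]
6. n4.off = true  [B₀.hot > 14]
7. n4.hot = 13  [S.depth - 6]
8. n5.val = false  [B.off == false]
9. n5.ok = "zv"  ["zv"]
10. n6.lab = true  [terminal]
11. n7.acc = "pw"  [terminal]
12. n8.acc = "zv"  [terminal]
13. n5.hot = 1  [1]
14. n10.acc = "ry"  [terminal]
15. n9.val = "rym"  [e.acc ++ "m"]
16. n9.depth = 22  [len(e.acc) + 20]
17. n11.val = false  [S.depth == B.hot]
18. n11.ok = "rymy"  [S.val ++ "y"]
19. n12.env = 11  [terminal]
20. n11.hot = -1  [c.env - 12]
21. n4.lim = 10  [A₁.hot + 11]
22. n4.fin = true  [S.depth == 22]
23. n1.lim = 0  [len(S.val) - 2]
24. n1.fin = true  [not B₀.off]
25. n0.val = "nr"  ["nr"]
26. n0.depth = -2  [B.lim - 2]

false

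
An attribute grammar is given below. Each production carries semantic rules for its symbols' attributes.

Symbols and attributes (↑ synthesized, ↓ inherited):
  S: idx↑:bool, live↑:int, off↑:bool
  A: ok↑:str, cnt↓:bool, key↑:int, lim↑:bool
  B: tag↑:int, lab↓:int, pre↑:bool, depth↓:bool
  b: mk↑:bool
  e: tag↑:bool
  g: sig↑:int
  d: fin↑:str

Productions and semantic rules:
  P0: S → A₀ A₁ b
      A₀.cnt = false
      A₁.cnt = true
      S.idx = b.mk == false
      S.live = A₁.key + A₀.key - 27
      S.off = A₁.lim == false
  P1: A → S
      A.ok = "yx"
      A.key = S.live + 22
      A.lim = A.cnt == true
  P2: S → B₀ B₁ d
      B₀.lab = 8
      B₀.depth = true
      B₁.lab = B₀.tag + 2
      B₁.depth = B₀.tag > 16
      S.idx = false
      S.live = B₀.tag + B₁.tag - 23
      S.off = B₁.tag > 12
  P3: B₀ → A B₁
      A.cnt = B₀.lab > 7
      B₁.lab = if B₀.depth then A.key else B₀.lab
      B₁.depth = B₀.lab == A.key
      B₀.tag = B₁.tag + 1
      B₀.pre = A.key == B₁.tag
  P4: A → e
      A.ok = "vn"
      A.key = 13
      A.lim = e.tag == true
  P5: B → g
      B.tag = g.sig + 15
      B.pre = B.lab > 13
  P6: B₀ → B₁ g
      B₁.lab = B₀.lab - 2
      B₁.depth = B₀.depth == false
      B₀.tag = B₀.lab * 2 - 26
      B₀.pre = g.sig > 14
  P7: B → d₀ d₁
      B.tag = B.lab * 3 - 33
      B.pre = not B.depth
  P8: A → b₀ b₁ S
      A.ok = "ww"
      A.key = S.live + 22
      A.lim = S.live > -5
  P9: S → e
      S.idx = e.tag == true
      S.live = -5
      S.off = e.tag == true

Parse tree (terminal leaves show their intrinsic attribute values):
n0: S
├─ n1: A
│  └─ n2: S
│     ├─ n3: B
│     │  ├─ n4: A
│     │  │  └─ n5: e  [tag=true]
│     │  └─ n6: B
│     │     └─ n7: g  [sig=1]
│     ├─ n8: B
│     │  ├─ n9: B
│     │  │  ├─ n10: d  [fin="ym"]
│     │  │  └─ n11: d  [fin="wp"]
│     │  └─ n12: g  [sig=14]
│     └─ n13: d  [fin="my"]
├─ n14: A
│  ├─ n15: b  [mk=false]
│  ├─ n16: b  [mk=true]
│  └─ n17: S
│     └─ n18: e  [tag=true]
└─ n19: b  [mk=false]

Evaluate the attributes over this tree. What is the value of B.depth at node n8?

1. n1.cnt = false  [false]
2. n3.lab = 8  [8]
3. n3.depth = true  [true]
4. n4.cnt = true  [B₀.lab > 7]
5. n5.tag = true  [terminal]
6. n4.ok = "vn"  ["vn"]
7. n4.key = 13  [13]
8. n4.lim = true  [e.tag == true]
9. n6.lab = 13  [if B₀.depth then A.key else B₀.lab]
10. n6.depth = false  [B₀.lab == A.key]
11. n7.sig = 1  [terminal]
12. n6.tag = 16  [g.sig + 15]
13. n6.pre = false  [B.lab > 13]
14. n3.tag = 17  [B₁.tag + 1]
15. n3.pre = false  [A.key == B₁.tag]
16. n8.lab = 19  [B₀.tag + 2]
17. n8.depth = true  [B₀.tag > 16]
18. n9.lab = 17  [B₀.lab - 2]
19. n9.depth = false  [B₀.depth == false]
20. n10.fin = "ym"  [terminal]
21. n11.fin = "wp"  [terminal]
22. n9.tag = 18  [B.lab * 3 - 33]
23. n9.pre = true  [not B.depth]
24. n12.sig = 14  [terminal]
25. n8.tag = 12  [B₀.lab * 2 - 26]
26. n8.pre = false  [g.sig > 14]
27. n13.fin = "my"  [terminal]
28. n2.idx = false  [false]
29. n2.live = 6  [B₀.tag + B₁.tag - 23]
30. n2.off = false  [B₁.tag > 12]
31. n1.ok = "yx"  ["yx"]
32. n1.key = 28  [S.live + 22]
33. n1.lim = false  [A.cnt == true]
34. n14.cnt = true  [true]
35. n15.mk = false  [terminal]
36. n16.mk = true  [terminal]
37. n18.tag = true  [terminal]
38. n17.idx = true  [e.tag == true]
39. n17.live = -5  [-5]
40. n17.off = true  [e.tag == true]
41. n14.ok = "ww"  ["ww"]
42. n14.key = 17  [S.live + 22]
43. n14.lim = false  [S.live > -5]
44. n19.mk = false  [terminal]
45. n0.idx = true  [b.mk == false]
46. n0.live = 18  [A₁.key + A₀.key - 27]
47. n0.off = true  [A₁.lim == false]

true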